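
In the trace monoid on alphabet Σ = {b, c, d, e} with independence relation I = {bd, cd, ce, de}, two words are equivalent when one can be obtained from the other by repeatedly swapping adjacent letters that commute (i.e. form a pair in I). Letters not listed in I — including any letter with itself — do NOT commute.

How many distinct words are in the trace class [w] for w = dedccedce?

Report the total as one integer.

1680

drop 0:d onto floor
drop 1:e onto floor
drop 2:d onto {0:d}
drop 3:c onto floor
drop 4:c onto {3:c}
drop 5:e onto {1:e}
drop 6:d onto {2:d}
drop 7:c onto {4:c}
drop 8:e onto {5:e}
ground layer = {0:d, 1:e, 3:c}
drop-orders for the pieces not yet dropped (sum over which currently-grounded one goes next):
  1 to go: {6} 1  {7} 1  {8} 1
  2 to go: {2,6} 1  {4,7} 1  {5,8} 1  {6,7} 2  {6,8} 2  {7,8} 2
  3 to go: {0,2,6} 1  {1,5,8} 1  {2,6,7} 3  {2,6,8} 3  {3,4,7} 1  {4,6,7} 3  {4,7,8} 3  {5,6,8} 3  {5,7,8} 3  {6,7,8} 6
  4 to go: {0,2,6,7} 4  {0,2,6,8} 4  {1,5,6,8} 4  {1,5,7,8} 4  {2,4,6,7} 6  {2,5,6,8} 6  {2,6,7,8} 12  {3,4,6,7} 4  {3,4,7,8} 4  {4,5,7,8} 6  {4,6,7,8} 12  {5,6,7,8} 12
  5 to go: {0,2,4,6,7} 10  {0,2,5,6,8} 10  {0,2,6,7,8} 20  {1,2,5,6,8} 10  {1,4,5,7,8} 10  {1,5,6,7,8} 20  {2,3,4,6,7} 10  {2,4,6,7,8} 30  {2,5,6,7,8} 30  {3,4,5,7,8} 10  {3,4,6,7,8} 20  {4,5,6,7,8} 30
  6 to go: {0,1,2,5,6,8} 20  {0,2,3,4,6,7} 20  {0,2,4,6,7,8} 60  {0,2,5,6,7,8} 60  {1,2,5,6,7,8} 60  {1,3,4,5,7,8} 20  {1,4,5,6,7,8} 60  {2,3,4,6,7,8} 60  {2,4,5,6,7,8} 90  {3,4,5,6,7,8} 60
  7 to go: {0,1,2,5,6,7,8} 140  {0,2,3,4,6,7,8} 140  {0,2,4,5,6,7,8} 210  {1,2,4,5,6,7,8} 210  {1,3,4,5,6,7,8} 140  {2,3,4,5,6,7,8} 210
  if 0:d drops first: 560 orders
  if 1:e drops first: 560 orders
  if 3:c drops first: 560 orders
heap linearizations: 1680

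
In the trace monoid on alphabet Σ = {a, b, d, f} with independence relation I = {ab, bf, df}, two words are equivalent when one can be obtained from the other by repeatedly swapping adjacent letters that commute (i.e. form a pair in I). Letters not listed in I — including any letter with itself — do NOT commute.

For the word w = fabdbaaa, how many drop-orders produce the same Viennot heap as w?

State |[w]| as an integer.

12

#0=f has no predecessor
#1=a depends on [0:f]
#2=b has no predecessor
#3=d depends on [1:a, 2:b]
#4=b depends on [3:d]
#5=a depends on [3:d]
#6=a depends on [5:a]
#7=a depends on [6:a]
sources: [0:f, 2:b]
N(rest) = Σ N(rest − s) over sources s of rest; N(one piece) = 1:
  size 1 → [4]=1  [7]=1
  size 2 → [4,7]=2  [6,7]=1
  size 3 → [4,6,7]=3  [5,6,7]=1
  size 4 → [4,5,6,7]=4
  size 5 → [3,4,5,6,7]=4
  size 6 → [1,3,4,5,6,7]=4  [2,3,4,5,6,7]=4
  first=0(f) contributes 8
  first=2(b) contributes 4
|[w]| = 12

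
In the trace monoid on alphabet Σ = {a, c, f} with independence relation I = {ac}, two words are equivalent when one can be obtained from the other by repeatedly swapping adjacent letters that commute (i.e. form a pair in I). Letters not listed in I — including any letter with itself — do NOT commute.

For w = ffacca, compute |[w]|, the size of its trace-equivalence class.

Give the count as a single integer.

6

0(f) covers ∅
1(f) covers 0:f
2(a) covers 1:f
3(c) covers 1:f
4(c) covers 3:c
5(a) covers 2:a
floor of heap: 0:f
completions by unplaced set U, small U first (add the entries for U minus each lowest piece of U):
  |U|=1: {4}:1  {5}:1
  |U|=2: {2,5}:1  {3,4}:1  {4,5}:2
  |U|=3: {2,4,5}:3  {3,4,5}:3
  |U|=4: {2,3,4,5}:6
  start at 0(f): 6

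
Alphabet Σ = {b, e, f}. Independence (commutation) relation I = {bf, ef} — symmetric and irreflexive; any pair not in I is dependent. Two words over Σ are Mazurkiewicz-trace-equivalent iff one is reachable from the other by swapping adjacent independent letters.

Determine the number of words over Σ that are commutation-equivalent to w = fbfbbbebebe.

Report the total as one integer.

55

piece 0:f — minimal
piece 1:b — minimal
piece 2:f rests on {0:f}
piece 3:b rests on {1:b}
piece 4:b rests on {3:b}
piece 5:b rests on {4:b}
piece 6:e rests on {5:b}
piece 7:b rests on {6:e}
piece 8:e rests on {7:b}
piece 9:b rests on {8:e}
piece 10:e rests on {9:b}
minimal pieces: {0:f, 1:b}
ways to finish when only these pieces remain (= sum over removing one remaining piece with nothing left below it):
  1 left: {2}→1  {10}→1
  2 left: {0,2}→1  {2,10}→2  {9,10}→1
  3 left: {0,2,10}→3  {2,9,10}→3  {8,9,10}→1
  4 left: {0,2,9,10}→6  {2,8,9,10}→4  {7,8,9,10}→1
  5 left: {0,2,8,9,10}→10  {2,7,8,9,10}→5  {6,7,8,9,10}→1
  6 left: {0,2,7,8,9,10}→15  {2,6,7,8,9,10}→6  {5,6,7,8,9,10}→1
  7 left: {0,2,6,7,8,9,10}→21  {2,5,6,7,8,9,10}→7  {4,5,6,7,8,9,10}→1
  8 left: {0,2,5,6,7,8,9,10}→28  {2,4,5,6,7,8,9,10}→8  {3,4,5,6,7,8,9,10}→1
  9 left: {0,2,4,5,6,7,8,9,10}→36  {1,3,4,5,6,7,8,9,10}→1  {2,3,4,5,6,7,8,9,10}→9
  placing 0:f first → 10 extensions
  placing 1:b first → 45 extensions
total linear extensions = 55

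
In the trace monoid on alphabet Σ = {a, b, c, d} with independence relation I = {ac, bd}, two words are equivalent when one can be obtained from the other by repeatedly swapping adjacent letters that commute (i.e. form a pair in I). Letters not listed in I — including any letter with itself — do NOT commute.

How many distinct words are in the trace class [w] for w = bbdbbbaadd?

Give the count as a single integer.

0(b) covers ∅
1(b) covers 0:b
2(d) covers ∅
3(b) covers 1:b
4(b) covers 3:b
5(b) covers 4:b
6(a) covers 2:d, 5:b
7(a) covers 6:a
8(d) covers 7:a
9(d) covers 8:d
floor of heap: 0:b, 2:d
completions by unplaced set U, small U first (add the entries for U minus each lowest piece of U):
  |U|=1: {9}:1
  |U|=2: {8,9}:1
  |U|=3: {7,8,9}:1
  |U|=4: {6,7,8,9}:1
  |U|=5: {2,6,7,8,9}:1  {5,6,7,8,9}:1
  |U|=6: {2,5,6,7,8,9}:2  {4,5,6,7,8,9}:1
  |U|=7: {2,4,5,6,7,8,9}:3  {3,4,5,6,7,8,9}:1
  |U|=8: {1,3,4,5,6,7,8,9}:1  {2,3,4,5,6,7,8,9}:4
  start at 0(b): 5
  start at 2(d): 1
sum over floor = 6

6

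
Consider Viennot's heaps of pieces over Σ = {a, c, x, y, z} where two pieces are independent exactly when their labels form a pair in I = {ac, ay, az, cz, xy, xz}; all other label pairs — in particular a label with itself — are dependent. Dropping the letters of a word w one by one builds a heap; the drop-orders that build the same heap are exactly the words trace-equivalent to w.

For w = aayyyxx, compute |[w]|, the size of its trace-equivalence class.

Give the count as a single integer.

35

piece 0:a — minimal
piece 1:a rests on {0:a}
piece 2:y — minimal
piece 3:y rests on {2:y}
piece 4:y rests on {3:y}
piece 5:x rests on {1:a}
piece 6:x rests on {5:x}
minimal pieces: {0:a, 2:y}
ways to finish when only these pieces remain (= sum over removing one remaining piece with nothing left below it):
  1 left: {4}→1  {6}→1
  2 left: {3,4}→1  {4,6}→2  {5,6}→1
  3 left: {1,5,6}→1  {2,3,4}→1  {3,4,6}→3  {4,5,6}→3
  4 left: {0,1,5,6}→1  {1,4,5,6}→4  {2,3,4,6}→4  {3,4,5,6}→6
  5 left: {0,1,4,5,6}→5  {1,3,4,5,6}→10  {2,3,4,5,6}→10
  placing 0:a first → 20 extensions
  placing 2:y first → 15 extensions
total linear extensions = 35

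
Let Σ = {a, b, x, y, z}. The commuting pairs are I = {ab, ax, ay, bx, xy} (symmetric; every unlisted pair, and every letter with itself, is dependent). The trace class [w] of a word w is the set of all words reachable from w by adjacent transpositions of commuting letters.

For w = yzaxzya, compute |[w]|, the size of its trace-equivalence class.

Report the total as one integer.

4

piece 0:y — minimal
piece 1:z rests on {0:y}
piece 2:a rests on {1:z}
piece 3:x rests on {1:z}
piece 4:z rests on {2:a, 3:x}
piece 5:y rests on {4:z}
piece 6:a rests on {4:z}
minimal pieces: {0:y}
ways to finish when only these pieces remain (= sum over removing one remaining piece with nothing left below it):
  1 left: {5}→1  {6}→1
  2 left: {5,6}→2
  3 left: {4,5,6}→2
  4 left: {2,4,5,6}→2  {3,4,5,6}→2
  5 left: {2,3,4,5,6}→4
  placing 0:y first → 4 extensions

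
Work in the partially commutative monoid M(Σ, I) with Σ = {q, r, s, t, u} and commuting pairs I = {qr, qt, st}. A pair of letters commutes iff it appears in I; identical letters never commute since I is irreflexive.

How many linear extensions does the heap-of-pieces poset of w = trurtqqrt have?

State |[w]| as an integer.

15

0(t) covers ∅
1(r) covers 0:t
2(u) covers 1:r
3(r) covers 2:u
4(t) covers 3:r
5(q) covers 2:u
6(q) covers 5:q
7(r) covers 4:t
8(t) covers 7:r
floor of heap: 0:t
completions by unplaced set U, small U first (add the entries for U minus each lowest piece of U):
  |U|=1: {6}:1  {8}:1
  |U|=2: {5,6}:1  {6,8}:2  {7,8}:1
  |U|=3: {4,7,8}:1  {5,6,8}:3  {6,7,8}:3
  |U|=4: {3,4,7,8}:1  {4,6,7,8}:4  {5,6,7,8}:6
  |U|=5: {3,4,6,7,8}:5  {4,5,6,7,8}:10
  |U|=6: {3,4,5,6,7,8}:15
  |U|=7: {2,3,4,5,6,7,8}:15
  start at 0(t): 15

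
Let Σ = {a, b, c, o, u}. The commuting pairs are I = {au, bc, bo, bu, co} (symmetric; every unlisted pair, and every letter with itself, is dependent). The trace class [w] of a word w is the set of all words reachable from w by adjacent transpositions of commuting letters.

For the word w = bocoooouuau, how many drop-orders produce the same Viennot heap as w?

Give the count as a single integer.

204

drop 0:b onto floor
drop 1:o onto floor
drop 2:c onto floor
drop 3:o onto {1:o}
drop 4:o onto {3:o}
drop 5:o onto {4:o}
drop 6:o onto {5:o}
drop 7:u onto {2:c, 6:o}
drop 8:u onto {7:u}
drop 9:a onto {0:b, 2:c, 6:o}
drop 10:u onto {8:u}
ground layer = {0:b, 1:o, 2:c}
drop-orders for the pieces not yet dropped (sum over which currently-grounded one goes next):
  1 to go: {9} 1  {10} 1
  2 to go: {0,9} 1  {8,10} 1  {9,10} 2
  3 to go: {0,9,10} 3  {7,8,10} 1  {8,9,10} 3
  4 to go: {0,8,9,10} 6  {7,8,9,10} 4
  5 to go: {0,7,8,9,10} 10  {2,7,8,9,10} 4  {6,7,8,9,10} 4
  6 to go: {0,2,7,8,9,10} 14  {0,6,7,8,9,10} 14  {2,6,7,8,9,10} 8  {5,6,7,8,9,10} 4
  7 to go: {0,2,6,7,8,9,10} 36  {0,5,6,7,8,9,10} 18  {2,5,6,7,8,9,10} 12  {4,5,6,7,8,9,10} 4
  8 to go: {0,2,5,6,7,8,9,10} 66  {0,4,5,6,7,8,9,10} 22  {2,4,5,6,7,8,9,10} 16  {3,4,5,6,7,8,9,10} 4
  9 to go: {0,2,4,5,6,7,8,9,10} 104  {0,3,4,5,6,7,8,9,10} 26  {1,3,4,5,6,7,8,9,10} 4  {2,3,4,5,6,7,8,9,10} 20
  if 0:b drops first: 24 orders
  if 1:o drops first: 150 orders
  if 2:c drops first: 30 orders
heap linearizations: 204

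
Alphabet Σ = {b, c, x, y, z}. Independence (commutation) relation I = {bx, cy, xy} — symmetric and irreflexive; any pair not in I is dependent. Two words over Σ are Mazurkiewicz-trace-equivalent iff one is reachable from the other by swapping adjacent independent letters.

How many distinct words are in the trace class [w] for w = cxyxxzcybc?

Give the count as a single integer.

#0=c has no predecessor
#1=x depends on [0:c]
#2=y has no predecessor
#3=x depends on [1:x]
#4=x depends on [3:x]
#5=z depends on [2:y, 4:x]
#6=c depends on [5:z]
#7=y depends on [5:z]
#8=b depends on [6:c, 7:y]
#9=c depends on [8:b]
sources: [0:c, 2:y]
N(rest) = Σ N(rest − s) over sources s of rest; N(one piece) = 1:
  size 1 → [9]=1
  size 2 → [8,9]=1
  size 3 → [6,8,9]=1  [7,8,9]=1
  size 4 → [6,7,8,9]=2
  size 5 → [5,6,7,8,9]=2
  size 6 → [2,5,6,7,8,9]=2  [4,5,6,7,8,9]=2
  size 7 → [2,4,5,6,7,8,9]=4  [3,4,5,6,7,8,9]=2
  size 8 → [1,3,4,5,6,7,8,9]=2  [2,3,4,5,6,7,8,9]=6
  first=0(c) contributes 8
  first=2(y) contributes 2
|[w]| = 10

10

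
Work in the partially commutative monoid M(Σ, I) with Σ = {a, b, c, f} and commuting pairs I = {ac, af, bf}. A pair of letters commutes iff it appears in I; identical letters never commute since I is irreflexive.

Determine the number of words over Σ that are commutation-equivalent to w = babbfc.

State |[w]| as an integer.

piece 0:b — minimal
piece 1:a rests on {0:b}
piece 2:b rests on {1:a}
piece 3:b rests on {2:b}
piece 4:f — minimal
piece 5:c rests on {3:b, 4:f}
minimal pieces: {0:b, 4:f}
ways to finish when only these pieces remain (= sum over removing one remaining piece with nothing left below it):
  1 left: {5}→1
  2 left: {3,5}→1  {4,5}→1
  3 left: {2,3,5}→1  {3,4,5}→2
  4 left: {1,2,3,5}→1  {2,3,4,5}→3
  placing 0:b first → 4 extensions
  placing 4:f first → 1 extensions
total linear extensions = 5

5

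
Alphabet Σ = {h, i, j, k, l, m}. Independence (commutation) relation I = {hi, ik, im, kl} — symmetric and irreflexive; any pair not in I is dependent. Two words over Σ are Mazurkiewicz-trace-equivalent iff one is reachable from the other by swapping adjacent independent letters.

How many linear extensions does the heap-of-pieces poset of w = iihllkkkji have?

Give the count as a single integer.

0(i) covers ∅
1(i) covers 0:i
2(h) covers ∅
3(l) covers 1:i, 2:h
4(l) covers 3:l
5(k) covers 2:h
6(k) covers 5:k
7(k) covers 6:k
8(j) covers 4:l, 7:k
9(i) covers 8:j
floor of heap: 0:i, 2:h
completions by unplaced set U, small U first (add the entries for U minus each lowest piece of U):
  |U|=1: {9}:1
  |U|=2: {8,9}:1
  |U|=3: {4,8,9}:1  {7,8,9}:1
  |U|=4: {3,4,8,9}:1  {4,7,8,9}:2  {6,7,8,9}:1
  |U|=5: {1,3,4,8,9}:1  {3,4,7,8,9}:3  {4,6,7,8,9}:3  {5,6,7,8,9}:1
  |U|=6: {0,1,3,4,8,9}:1  {1,3,4,7,8,9}:4  {3,4,6,7,8,9}:6  {4,5,6,7,8,9}:4
  |U|=7: {0,1,3,4,7,8,9}:5  {1,3,4,6,7,8,9}:10  {3,4,5,6,7,8,9}:10
  |U|=8: {0,1,3,4,6,7,8,9}:15  {1,3,4,5,6,7,8,9}:20  {2,3,4,5,6,7,8,9}:10
  start at 0(i): 30
  start at 2(h): 35
sum over floor = 65

65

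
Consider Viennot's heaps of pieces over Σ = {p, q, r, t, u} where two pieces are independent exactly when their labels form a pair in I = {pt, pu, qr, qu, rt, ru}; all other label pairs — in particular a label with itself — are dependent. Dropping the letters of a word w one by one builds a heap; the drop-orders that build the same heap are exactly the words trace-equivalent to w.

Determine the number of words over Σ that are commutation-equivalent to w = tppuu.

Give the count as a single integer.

10

0(t) covers ∅
1(p) covers ∅
2(p) covers 1:p
3(u) covers 0:t
4(u) covers 3:u
floor of heap: 0:t, 1:p
completions by unplaced set U, small U first (add the entries for U minus each lowest piece of U):
  |U|=1: {2}:1  {4}:1
  |U|=2: {1,2}:1  {2,4}:2  {3,4}:1
  |U|=3: {0,3,4}:1  {1,2,4}:3  {2,3,4}:3
  start at 0(t): 6
  start at 1(p): 4
sum over floor = 10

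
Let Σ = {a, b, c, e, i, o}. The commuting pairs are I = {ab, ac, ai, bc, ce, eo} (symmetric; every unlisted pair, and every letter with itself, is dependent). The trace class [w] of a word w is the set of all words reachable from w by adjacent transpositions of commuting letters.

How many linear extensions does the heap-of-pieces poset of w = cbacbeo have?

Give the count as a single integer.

drop 0:c onto floor
drop 1:b onto floor
drop 2:a onto floor
drop 3:c onto {0:c}
drop 4:b onto {1:b}
drop 5:e onto {2:a, 4:b}
drop 6:o onto {2:a, 3:c, 4:b}
ground layer = {0:c, 1:b, 2:a}
drop-orders for the pieces not yet dropped (sum over which currently-grounded one goes next):
  1 to go: {5} 1  {6} 1
  2 to go: {3,6} 1  {5,6} 2
  3 to go: {0,3,6} 1  {2,5,6} 2  {3,5,6} 3  {4,5,6} 2
  4 to go: {0,3,5,6} 4  {1,4,5,6} 2  {2,3,5,6} 5  {2,4,5,6} 4  {3,4,5,6} 5
  5 to go: {0,2,3,5,6} 9  {0,3,4,5,6} 9  {1,2,4,5,6} 6  {1,3,4,5,6} 7  {2,3,4,5,6} 14
  if 0:c drops first: 27 orders
  if 1:b drops first: 32 orders
  if 2:a drops first: 16 orders
heap linearizations: 75

75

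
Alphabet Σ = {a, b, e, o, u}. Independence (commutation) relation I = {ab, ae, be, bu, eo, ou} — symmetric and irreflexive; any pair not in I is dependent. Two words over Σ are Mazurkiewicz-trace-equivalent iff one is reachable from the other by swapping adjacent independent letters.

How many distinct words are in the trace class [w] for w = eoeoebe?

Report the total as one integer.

35

0(e) covers ∅
1(o) covers ∅
2(e) covers 0:e
3(o) covers 1:o
4(e) covers 2:e
5(b) covers 3:o
6(e) covers 4:e
floor of heap: 0:e, 1:o
completions by unplaced set U, small U first (add the entries for U minus each lowest piece of U):
  |U|=1: {5}:1  {6}:1
  |U|=2: {3,5}:1  {4,6}:1  {5,6}:2
  |U|=3: {1,3,5}:1  {2,4,6}:1  {3,5,6}:3  {4,5,6}:3
  |U|=4: {0,2,4,6}:1  {1,3,5,6}:4  {2,4,5,6}:4  {3,4,5,6}:6
  |U|=5: {0,2,4,5,6}:5  {1,3,4,5,6}:10  {2,3,4,5,6}:10
  start at 0(e): 20
  start at 1(o): 15
sum over floor = 35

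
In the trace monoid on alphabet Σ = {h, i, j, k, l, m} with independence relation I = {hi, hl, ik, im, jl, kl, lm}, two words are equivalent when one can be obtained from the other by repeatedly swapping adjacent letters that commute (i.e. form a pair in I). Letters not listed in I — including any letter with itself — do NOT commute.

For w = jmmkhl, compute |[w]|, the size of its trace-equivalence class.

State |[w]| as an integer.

6

piece 0:j — minimal
piece 1:m rests on {0:j}
piece 2:m rests on {1:m}
piece 3:k rests on {2:m}
piece 4:h rests on {3:k}
piece 5:l — minimal
minimal pieces: {0:j, 5:l}
ways to finish when only these pieces remain (= sum over removing one remaining piece with nothing left below it):
  1 left: {4}→1  {5}→1
  2 left: {3,4}→1  {4,5}→2
  3 left: {2,3,4}→1  {3,4,5}→3
  4 left: {1,2,3,4}→1  {2,3,4,5}→4
  placing 0:j first → 5 extensions
  placing 5:l first → 1 extensions
total linear extensions = 6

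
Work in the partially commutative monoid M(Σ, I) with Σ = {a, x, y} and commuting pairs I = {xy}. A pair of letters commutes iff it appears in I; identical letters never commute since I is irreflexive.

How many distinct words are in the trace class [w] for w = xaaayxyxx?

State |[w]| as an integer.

#0=x has no predecessor
#1=a depends on [0:x]
#2=a depends on [1:a]
#3=a depends on [2:a]
#4=y depends on [3:a]
#5=x depends on [3:a]
#6=y depends on [4:y]
#7=x depends on [5:x]
#8=x depends on [7:x]
sources: [0:x]
N(rest) = Σ N(rest − s) over sources s of rest; N(one piece) = 1:
  size 1 → [6]=1  [8]=1
  size 2 → [4,6]=1  [6,8]=2  [7,8]=1
  size 3 → [4,6,8]=3  [5,7,8]=1  [6,7,8]=3
  size 4 → [4,6,7,8]=6  [5,6,7,8]=4
  size 5 → [4,5,6,7,8]=10
  size 6 → [3,4,5,6,7,8]=10
  size 7 → [2,3,4,5,6,7,8]=10
  first=0(x) contributes 10

10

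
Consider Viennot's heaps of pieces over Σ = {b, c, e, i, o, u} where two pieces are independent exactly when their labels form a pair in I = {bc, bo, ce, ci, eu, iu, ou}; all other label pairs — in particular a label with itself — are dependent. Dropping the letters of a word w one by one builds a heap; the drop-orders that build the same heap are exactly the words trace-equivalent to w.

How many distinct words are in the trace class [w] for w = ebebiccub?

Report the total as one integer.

36

0(e) covers ∅
1(b) covers 0:e
2(e) covers 1:b
3(b) covers 2:e
4(i) covers 3:b
5(c) covers ∅
6(c) covers 5:c
7(u) covers 3:b, 6:c
8(b) covers 4:i, 7:u
floor of heap: 0:e, 5:c
completions by unplaced set U, small U first (add the entries for U minus each lowest piece of U):
  |U|=1: {8}:1
  |U|=2: {4,8}:1  {7,8}:1
  |U|=3: {4,7,8}:2  {6,7,8}:1
  |U|=4: {3,4,7,8}:2  {4,6,7,8}:3  {5,6,7,8}:1
  |U|=5: {2,3,4,7,8}:2  {3,4,6,7,8}:5  {4,5,6,7,8}:4
  |U|=6: {1,2,3,4,7,8}:2  {2,3,4,6,7,8}:7  {3,4,5,6,7,8}:9
  |U|=7: {0,1,2,3,4,7,8}:2  {1,2,3,4,6,7,8}:9  {2,3,4,5,6,7,8}:16
  start at 0(e): 25
  start at 5(c): 11
sum over floor = 36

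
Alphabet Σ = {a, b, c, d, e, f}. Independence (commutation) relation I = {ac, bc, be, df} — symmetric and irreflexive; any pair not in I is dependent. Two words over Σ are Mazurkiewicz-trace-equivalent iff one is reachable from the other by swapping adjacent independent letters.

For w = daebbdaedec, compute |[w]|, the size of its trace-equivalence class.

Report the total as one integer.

3

0(d) covers ∅
1(a) covers 0:d
2(e) covers 1:a
3(b) covers 1:a
4(b) covers 3:b
5(d) covers 2:e, 4:b
6(a) covers 5:d
7(e) covers 6:a
8(d) covers 7:e
9(e) covers 8:d
10(c) covers 9:e
floor of heap: 0:d
completions by unplaced set U, small U first (add the entries for U minus each lowest piece of U):
  |U|=1: {10}:1
  |U|=2: {9,10}:1
  |U|=3: {8,9,10}:1
  |U|=4: {7,8,9,10}:1
  |U|=5: {6,7,8,9,10}:1
  |U|=6: {5,6,7,8,9,10}:1
  |U|=7: {2,5,6,7,8,9,10}:1  {4,5,6,7,8,9,10}:1
  |U|=8: {2,4,5,6,7,8,9,10}:2  {3,4,5,6,7,8,9,10}:1
  |U|=9: {2,3,4,5,6,7,8,9,10}:3
  start at 0(d): 3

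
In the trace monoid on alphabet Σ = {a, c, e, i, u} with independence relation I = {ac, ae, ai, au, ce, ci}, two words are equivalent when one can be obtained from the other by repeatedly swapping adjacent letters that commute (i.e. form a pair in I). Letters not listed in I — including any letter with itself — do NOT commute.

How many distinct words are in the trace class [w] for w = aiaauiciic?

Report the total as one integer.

drop 0:a onto floor
drop 1:i onto floor
drop 2:a onto {0:a}
drop 3:a onto {2:a}
drop 4:u onto {1:i}
drop 5:i onto {4:u}
drop 6:c onto {4:u}
drop 7:i onto {5:i}
drop 8:i onto {7:i}
drop 9:c onto {6:c}
ground layer = {0:a, 1:i}
drop-orders for the pieces not yet dropped (sum over which currently-grounded one goes next):
  1 to go: {3} 1  {8} 1  {9} 1
  2 to go: {2,3} 1  {3,8} 2  {3,9} 2  {6,9} 1  {7,8} 1  {8,9} 2
  3 to go: {0,2,3} 1  {2,3,8} 3  {2,3,9} 3  {3,6,9} 3  {3,7,8} 3  {3,8,9} 6  {5,7,8} 1  {6,8,9} 3  {7,8,9} 3
  4 to go: {0,2,3,8} 4  {0,2,3,9} 4  {2,3,6,9} 6  {2,3,7,8} 6  {2,3,8,9} 12  {3,5,7,8} 4  {3,6,8,9} 12  {3,7,8,9} 12  {5,7,8,9} 4  {6,7,8,9} 6
  5 to go: {0,2,3,6,9} 10  {0,2,3,7,8} 10  {0,2,3,8,9} 20  {2,3,5,7,8} 10  {2,3,6,8,9} 30  {2,3,7,8,9} 30  {3,5,7,8,9} 20  {3,6,7,8,9} 30  {5,6,7,8,9} 10
  6 to go: {0,2,3,5,7,8} 20  {0,2,3,6,8,9} 60  {0,2,3,7,8,9} 60  {2,3,5,7,8,9} 60  {2,3,6,7,8,9} 90  {3,5,6,7,8,9} 60  {4,5,6,7,8,9} 10
  7 to go: {0,2,3,5,7,8,9} 140  {0,2,3,6,7,8,9} 210  {1,4,5,6,7,8,9} 10  {2,3,5,6,7,8,9} 210  {3,4,5,6,7,8,9} 70
  8 to go: {0,2,3,5,6,7,8,9} 560  {1,3,4,5,6,7,8,9} 80  {2,3,4,5,6,7,8,9} 280
  if 0:a drops first: 360 orders
  if 1:i drops first: 840 orders
heap linearizations: 1200

1200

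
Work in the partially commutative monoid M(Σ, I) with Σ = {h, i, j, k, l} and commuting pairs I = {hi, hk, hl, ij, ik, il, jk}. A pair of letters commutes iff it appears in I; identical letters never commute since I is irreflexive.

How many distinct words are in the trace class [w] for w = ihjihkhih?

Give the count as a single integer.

504

piece 0:i — minimal
piece 1:h — minimal
piece 2:j rests on {1:h}
piece 3:i rests on {0:i}
piece 4:h rests on {2:j}
piece 5:k — minimal
piece 6:h rests on {4:h}
piece 7:i rests on {3:i}
piece 8:h rests on {6:h}
minimal pieces: {0:i, 1:h, 5:k}
ways to finish when only these pieces remain (= sum over removing one remaining piece with nothing left below it):
  1 left: {5}→1  {7}→1  {8}→1
  2 left: {3,7}→1  {5,7}→2  {5,8}→2  {6,8}→1  {7,8}→2
  3 left: {0,3,7}→1  {3,5,7}→3  {3,7,8}→3  {4,6,8}→1  {5,6,8}→3  {5,7,8}→6  {6,7,8}→3
  4 left: {0,3,5,7}→4  {0,3,7,8}→4  {2,4,6,8}→1  {3,5,7,8}→12  {3,6,7,8}→6  {4,5,6,8}→4  {4,6,7,8}→4  {5,6,7,8}→12
  5 left: {0,3,5,7,8}→20  {0,3,6,7,8}→10  {1,2,4,6,8}→1  {2,4,5,6,8}→5  {2,4,6,7,8}→5  {3,4,6,7,8}→10  {3,5,6,7,8}→30  {4,5,6,7,8}→20
  6 left: {0,3,4,6,7,8}→20  {0,3,5,6,7,8}→60  {1,2,4,5,6,8}→6  {1,2,4,6,7,8}→6  {2,3,4,6,7,8}→15  {2,4,5,6,7,8}→30  {3,4,5,6,7,8}→60
  7 left: {0,2,3,4,6,7,8}→35  {0,3,4,5,6,7,8}→140  {1,2,3,4,6,7,8}→21  {1,2,4,5,6,7,8}→42  {2,3,4,5,6,7,8}→105
  placing 0:i first → 168 extensions
  placing 1:h first → 280 extensions
  placing 5:k first → 56 extensions
total linear extensions = 504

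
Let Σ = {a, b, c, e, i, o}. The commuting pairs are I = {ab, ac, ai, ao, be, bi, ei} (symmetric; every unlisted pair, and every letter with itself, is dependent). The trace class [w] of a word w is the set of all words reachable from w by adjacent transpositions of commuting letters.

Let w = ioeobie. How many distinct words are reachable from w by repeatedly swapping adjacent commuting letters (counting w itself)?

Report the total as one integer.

0(i) covers ∅
1(o) covers 0:i
2(e) covers 1:o
3(o) covers 2:e
4(b) covers 3:o
5(i) covers 3:o
6(e) covers 3:o
floor of heap: 0:i
completions by unplaced set U, small U first (add the entries for U minus each lowest piece of U):
  |U|=1: {4}:1  {5}:1  {6}:1
  |U|=2: {4,5}:2  {4,6}:2  {5,6}:2
  |U|=3: {4,5,6}:6
  |U|=4: {3,4,5,6}:6
  |U|=5: {2,3,4,5,6}:6
  start at 0(i): 6

6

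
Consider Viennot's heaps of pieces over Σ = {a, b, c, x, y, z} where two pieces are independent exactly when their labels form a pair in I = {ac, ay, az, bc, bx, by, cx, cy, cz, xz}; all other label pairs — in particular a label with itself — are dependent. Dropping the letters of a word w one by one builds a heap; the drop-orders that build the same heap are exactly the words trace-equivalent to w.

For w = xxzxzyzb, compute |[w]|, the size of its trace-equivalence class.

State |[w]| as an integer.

piece 0:x — minimal
piece 1:x rests on {0:x}
piece 2:z — minimal
piece 3:x rests on {1:x}
piece 4:z rests on {2:z}
piece 5:y rests on {3:x, 4:z}
piece 6:z rests on {5:y}
piece 7:b rests on {6:z}
minimal pieces: {0:x, 2:z}
ways to finish when only these pieces remain (= sum over removing one remaining piece with nothing left below it):
  1 left: {7}→1
  2 left: {6,7}→1
  3 left: {5,6,7}→1
  4 left: {3,5,6,7}→1  {4,5,6,7}→1
  5 left: {1,3,5,6,7}→1  {2,4,5,6,7}→1  {3,4,5,6,7}→2
  6 left: {0,1,3,5,6,7}→1  {1,3,4,5,6,7}→3  {2,3,4,5,6,7}→3
  placing 0:x first → 6 extensions
  placing 2:z first → 4 extensions
total linear extensions = 10

10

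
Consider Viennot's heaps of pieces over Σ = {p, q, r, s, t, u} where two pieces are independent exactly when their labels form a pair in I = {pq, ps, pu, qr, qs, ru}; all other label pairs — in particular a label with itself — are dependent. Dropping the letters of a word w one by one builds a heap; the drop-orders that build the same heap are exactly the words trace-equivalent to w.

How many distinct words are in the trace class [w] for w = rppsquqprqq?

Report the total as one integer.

539

drop 0:r onto floor
drop 1:p onto {0:r}
drop 2:p onto {1:p}
drop 3:s onto {0:r}
drop 4:q onto floor
drop 5:u onto {3:s, 4:q}
drop 6:q onto {5:u}
drop 7:p onto {2:p}
drop 8:r onto {3:s, 7:p}
drop 9:q onto {6:q}
drop 10:q onto {9:q}
ground layer = {0:r, 4:q}
drop-orders for the pieces not yet dropped (sum over which currently-grounded one goes next):
  1 to go: {8} 1  {10} 1
  2 to go: {7,8} 1  {8,10} 2  {9,10} 1
  3 to go: {2,7,8} 1  {6,9,10} 1  {7,8,10} 3  {8,9,10} 3
  4 to go: {1,2,7,8} 1  {2,7,8,10} 4  {5,6,9,10} 1  {6,8,9,10} 4  {7,8,9,10} 6
  5 to go: {1,2,7,8,10} 5  {2,7,8,9,10} 10  {4,5,6,9,10} 1  {5,6,8,9,10} 5  {6,7,8,9,10} 10
  6 to go: {1,2,7,8,9,10} 15  {2,6,7,8,9,10} 20  {3,5,6,8,9,10} 5  {4,5,6,8,9,10} 6  {5,6,7,8,9,10} 15
  7 to go: {1,2,6,7,8,9,10} 35  {2,5,6,7,8,9,10} 35  {3,4,5,6,8,9,10} 11  {3,5,6,7,8,9,10} 20  {4,5,6,7,8,9,10} 21
  8 to go: {1,2,5,6,7,8,9,10} 70  {2,3,5,6,7,8,9,10} 55  {2,4,5,6,7,8,9,10} 56  {3,4,5,6,7,8,9,10} 52
  9 to go: {1,2,3,5,6,7,8,9,10} 125  {1,2,4,5,6,7,8,9,10} 126  {2,3,4,5,6,7,8,9,10} 163
  if 0:r drops first: 414 orders
  if 4:q drops first: 125 orders
heap linearizations: 539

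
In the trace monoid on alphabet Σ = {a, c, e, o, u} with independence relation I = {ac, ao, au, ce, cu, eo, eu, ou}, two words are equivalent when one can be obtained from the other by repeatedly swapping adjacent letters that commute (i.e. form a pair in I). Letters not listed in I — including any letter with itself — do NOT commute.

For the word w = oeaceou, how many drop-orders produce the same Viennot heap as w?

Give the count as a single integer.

140

piece 0:o — minimal
piece 1:e — minimal
piece 2:a rests on {1:e}
piece 3:c rests on {0:o}
piece 4:e rests on {2:a}
piece 5:o rests on {3:c}
piece 6:u — minimal
minimal pieces: {0:o, 1:e, 6:u}
ways to finish when only these pieces remain (= sum over removing one remaining piece with nothing left below it):
  1 left: {4}→1  {5}→1  {6}→1
  2 left: {2,4}→1  {3,5}→1  {4,5}→2  {4,6}→2  {5,6}→2
  3 left: {0,3,5}→1  {1,2,4}→1  {2,4,5}→3  {2,4,6}→3  {3,4,5}→3  {3,5,6}→3  {4,5,6}→6
  4 left: {0,3,4,5}→4  {0,3,5,6}→4  {1,2,4,5}→4  {1,2,4,6}→4  {2,3,4,5}→6  {2,4,5,6}→12  {3,4,5,6}→12
  5 left: {0,2,3,4,5}→10  {0,3,4,5,6}→20  {1,2,3,4,5}→10  {1,2,4,5,6}→20  {2,3,4,5,6}→30
  placing 0:o first → 60 extensions
  placing 1:e first → 60 extensions
  placing 6:u first → 20 extensions
total linear extensions = 140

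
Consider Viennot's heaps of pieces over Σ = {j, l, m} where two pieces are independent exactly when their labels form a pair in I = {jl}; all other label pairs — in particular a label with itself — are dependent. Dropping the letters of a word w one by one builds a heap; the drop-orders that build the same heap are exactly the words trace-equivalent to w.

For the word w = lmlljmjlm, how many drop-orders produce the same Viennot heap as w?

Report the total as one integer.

piece 0:l — minimal
piece 1:m rests on {0:l}
piece 2:l rests on {1:m}
piece 3:l rests on {2:l}
piece 4:j rests on {1:m}
piece 5:m rests on {3:l, 4:j}
piece 6:j rests on {5:m}
piece 7:l rests on {5:m}
piece 8:m rests on {6:j, 7:l}
minimal pieces: {0:l}
ways to finish when only these pieces remain (= sum over removing one remaining piece with nothing left below it):
  1 left: {8}→1
  2 left: {6,8}→1  {7,8}→1
  3 left: {6,7,8}→2
  4 left: {5,6,7,8}→2
  5 left: {3,5,6,7,8}→2  {4,5,6,7,8}→2
  6 left: {2,3,5,6,7,8}→2  {3,4,5,6,7,8}→4
  7 left: {2,3,4,5,6,7,8}→6
  placing 0:l first → 6 extensions

6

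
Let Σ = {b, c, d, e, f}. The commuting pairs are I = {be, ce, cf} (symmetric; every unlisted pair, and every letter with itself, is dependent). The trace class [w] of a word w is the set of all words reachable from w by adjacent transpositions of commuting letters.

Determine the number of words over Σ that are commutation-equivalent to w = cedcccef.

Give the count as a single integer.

20

0(c) covers ∅
1(e) covers ∅
2(d) covers 0:c, 1:e
3(c) covers 2:d
4(c) covers 3:c
5(c) covers 4:c
6(e) covers 2:d
7(f) covers 6:e
floor of heap: 0:c, 1:e
completions by unplaced set U, small U first (add the entries for U minus each lowest piece of U):
  |U|=1: {5}:1  {7}:1
  |U|=2: {4,5}:1  {5,7}:2  {6,7}:1
  |U|=3: {3,4,5}:1  {4,5,7}:3  {5,6,7}:3
  |U|=4: {3,4,5,7}:4  {4,5,6,7}:6
  |U|=5: {3,4,5,6,7}:10
  |U|=6: {2,3,4,5,6,7}:10
  start at 0(c): 10
  start at 1(e): 10
sum over floor = 20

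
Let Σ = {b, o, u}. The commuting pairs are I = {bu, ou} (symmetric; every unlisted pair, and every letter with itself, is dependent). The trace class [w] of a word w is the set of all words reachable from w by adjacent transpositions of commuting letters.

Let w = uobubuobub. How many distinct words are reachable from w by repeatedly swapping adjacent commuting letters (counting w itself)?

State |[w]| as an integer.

0(u) covers ∅
1(o) covers ∅
2(b) covers 1:o
3(u) covers 0:u
4(b) covers 2:b
5(u) covers 3:u
6(o) covers 4:b
7(b) covers 6:o
8(u) covers 5:u
9(b) covers 7:b
floor of heap: 0:u, 1:o
completions by unplaced set U, small U first (add the entries for U minus each lowest piece of U):
  |U|=1: {8}:1  {9}:1
  |U|=2: {5,8}:1  {7,9}:1  {8,9}:2
  |U|=3: {3,5,8}:1  {5,8,9}:3  {6,7,9}:1  {7,8,9}:3
  |U|=4: {0,3,5,8}:1  {3,5,8,9}:4  {4,6,7,9}:1  {5,7,8,9}:6  {6,7,8,9}:4
  |U|=5: {0,3,5,8,9}:5  {2,4,6,7,9}:1  {3,5,7,8,9}:10  {4,6,7,8,9}:5  {5,6,7,8,9}:10
  |U|=6: {0,3,5,7,8,9}:15  {1,2,4,6,7,9}:1  {2,4,6,7,8,9}:6  {3,5,6,7,8,9}:20  {4,5,6,7,8,9}:15
  |U|=7: {0,3,5,6,7,8,9}:35  {1,2,4,6,7,8,9}:7  {2,4,5,6,7,8,9}:21  {3,4,5,6,7,8,9}:35
  |U|=8: {0,3,4,5,6,7,8,9}:70  {1,2,4,5,6,7,8,9}:28  {2,3,4,5,6,7,8,9}:56
  start at 0(u): 84
  start at 1(o): 126
sum over floor = 210

210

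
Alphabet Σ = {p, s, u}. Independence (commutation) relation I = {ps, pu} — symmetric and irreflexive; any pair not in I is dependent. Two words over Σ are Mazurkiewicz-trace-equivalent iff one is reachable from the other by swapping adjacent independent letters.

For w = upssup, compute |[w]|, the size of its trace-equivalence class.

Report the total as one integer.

15

0(u) covers ∅
1(p) covers ∅
2(s) covers 0:u
3(s) covers 2:s
4(u) covers 3:s
5(p) covers 1:p
floor of heap: 0:u, 1:p
completions by unplaced set U, small U first (add the entries for U minus each lowest piece of U):
  |U|=1: {4}:1  {5}:1
  |U|=2: {1,5}:1  {3,4}:1  {4,5}:2
  |U|=3: {1,4,5}:3  {2,3,4}:1  {3,4,5}:3
  |U|=4: {0,2,3,4}:1  {1,3,4,5}:6  {2,3,4,5}:4
  start at 0(u): 10
  start at 1(p): 5
sum over floor = 15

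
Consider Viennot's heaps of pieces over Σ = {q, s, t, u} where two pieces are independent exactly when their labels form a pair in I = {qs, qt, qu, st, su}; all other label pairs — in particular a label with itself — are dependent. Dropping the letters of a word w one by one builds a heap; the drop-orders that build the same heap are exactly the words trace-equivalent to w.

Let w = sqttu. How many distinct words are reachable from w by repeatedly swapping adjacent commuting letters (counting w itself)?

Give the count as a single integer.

20

#0=s has no predecessor
#1=q has no predecessor
#2=t has no predecessor
#3=t depends on [2:t]
#4=u depends on [3:t]
sources: [0:s, 1:q, 2:t]
N(rest) = Σ N(rest − s) over sources s of rest; N(one piece) = 1:
  size 1 → [0]=1  [1]=1  [4]=1
  size 2 → [0,1]=2  [0,4]=2  [1,4]=2  [3,4]=1
  size 3 → [0,1,4]=6  [0,3,4]=3  [1,3,4]=3  [2,3,4]=1
  first=0(s) contributes 4
  first=1(q) contributes 4
  first=2(t) contributes 12
|[w]| = 20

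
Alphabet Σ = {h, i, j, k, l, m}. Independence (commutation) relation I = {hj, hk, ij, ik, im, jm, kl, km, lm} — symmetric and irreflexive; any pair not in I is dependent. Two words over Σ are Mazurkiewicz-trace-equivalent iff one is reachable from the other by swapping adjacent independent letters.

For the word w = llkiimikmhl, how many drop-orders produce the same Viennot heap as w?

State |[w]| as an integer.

1155

piece 0:l — minimal
piece 1:l rests on {0:l}
piece 2:k — minimal
piece 3:i rests on {1:l}
piece 4:i rests on {3:i}
piece 5:m — minimal
piece 6:i rests on {4:i}
piece 7:k rests on {2:k}
piece 8:m rests on {5:m}
piece 9:h rests on {6:i, 8:m}
piece 10:l rests on {9:h}
minimal pieces: {0:l, 2:k, 5:m}
ways to finish when only these pieces remain (= sum over removing one remaining piece with nothing left below it):
  1 left: {7}→1  {10}→1
  2 left: {2,7}→1  {7,10}→2  {9,10}→1
  3 left: {2,7,10}→3  {6,9,10}→1  {7,9,10}→3  {8,9,10}→1
  4 left: {2,7,9,10}→6  {4,6,9,10}→1  {5,8,9,10}→1  {6,7,9,10}→4  {6,8,9,10}→2  {7,8,9,10}→4
  5 left: {2,6,7,9,10}→10  {2,7,8,9,10}→10  {3,4,6,9,10}→1  {4,6,7,9,10}→5  {4,6,8,9,10}→3  {5,6,8,9,10}→3  {5,7,8,9,10}→5  {6,7,8,9,10}→10
  6 left: {1,3,4,6,9,10}→1  {2,4,6,7,9,10}→15  {2,5,7,8,9,10}→15  {2,6,7,8,9,10}→30  {3,4,6,7,9,10}→6  {3,4,6,8,9,10}→4  {4,5,6,8,9,10}→6  {4,6,7,8,9,10}→18  {5,6,7,8,9,10}→18
  7 left: {0,1,3,4,6,9,10}→1  {1,3,4,6,7,9,10}→7  {1,3,4,6,8,9,10}→5  {2,3,4,6,7,9,10}→21  {2,4,6,7,8,9,10}→63  {2,5,6,7,8,9,10}→63  {3,4,5,6,8,9,10}→10  {3,4,6,7,8,9,10}→28  {4,5,6,7,8,9,10}→42
  8 left: {0,1,3,4,6,7,9,10}→8  {0,1,3,4,6,8,9,10}→6  {1,2,3,4,6,7,9,10}→28  {1,3,4,5,6,8,9,10}→15  {1,3,4,6,7,8,9,10}→40  {2,3,4,6,7,8,9,10}→112  {2,4,5,6,7,8,9,10}→168  {3,4,5,6,7,8,9,10}→80
  9 left: {0,1,2,3,4,6,7,9,10}→36  {0,1,3,4,5,6,8,9,10}→21  {0,1,3,4,6,7,8,9,10}→54  {1,2,3,4,6,7,8,9,10}→180  {1,3,4,5,6,7,8,9,10}→135  {2,3,4,5,6,7,8,9,10}→360
  placing 0:l first → 675 extensions
  placing 2:k first → 210 extensions
  placing 5:m first → 270 extensions
total linear extensions = 1155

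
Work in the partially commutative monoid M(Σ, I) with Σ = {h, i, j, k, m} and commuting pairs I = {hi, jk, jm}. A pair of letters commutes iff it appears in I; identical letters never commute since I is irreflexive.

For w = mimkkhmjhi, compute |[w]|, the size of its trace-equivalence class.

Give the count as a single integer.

piece 0:m — minimal
piece 1:i rests on {0:m}
piece 2:m rests on {1:i}
piece 3:k rests on {2:m}
piece 4:k rests on {3:k}
piece 5:h rests on {4:k}
piece 6:m rests on {5:h}
piece 7:j rests on {5:h}
piece 8:h rests on {6:m, 7:j}
piece 9:i rests on {6:m, 7:j}
minimal pieces: {0:m}
ways to finish when only these pieces remain (= sum over removing one remaining piece with nothing left below it):
  1 left: {8}→1  {9}→1
  2 left: {8,9}→2
  3 left: {6,8,9}→2  {7,8,9}→2
  4 left: {6,7,8,9}→4
  5 left: {5,6,7,8,9}→4
  6 left: {4,5,6,7,8,9}→4
  7 left: {3,4,5,6,7,8,9}→4
  8 left: {2,3,4,5,6,7,8,9}→4
  placing 0:m first → 4 extensions

4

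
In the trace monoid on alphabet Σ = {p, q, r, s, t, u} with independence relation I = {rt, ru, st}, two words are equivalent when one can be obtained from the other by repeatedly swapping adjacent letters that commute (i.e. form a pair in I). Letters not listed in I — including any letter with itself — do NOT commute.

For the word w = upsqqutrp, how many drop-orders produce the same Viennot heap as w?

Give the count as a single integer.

3

#0=u has no predecessor
#1=p depends on [0:u]
#2=s depends on [1:p]
#3=q depends on [2:s]
#4=q depends on [3:q]
#5=u depends on [4:q]
#6=t depends on [5:u]
#7=r depends on [4:q]
#8=p depends on [6:t, 7:r]
sources: [0:u]
N(rest) = Σ N(rest − s) over sources s of rest; N(one piece) = 1:
  size 1 → [8]=1
  size 2 → [6,8]=1  [7,8]=1
  size 3 → [5,6,8]=1  [6,7,8]=2
  size 4 → [5,6,7,8]=3
  size 5 → [4,5,6,7,8]=3
  size 6 → [3,4,5,6,7,8]=3
  size 7 → [2,3,4,5,6,7,8]=3
  first=0(u) contributes 3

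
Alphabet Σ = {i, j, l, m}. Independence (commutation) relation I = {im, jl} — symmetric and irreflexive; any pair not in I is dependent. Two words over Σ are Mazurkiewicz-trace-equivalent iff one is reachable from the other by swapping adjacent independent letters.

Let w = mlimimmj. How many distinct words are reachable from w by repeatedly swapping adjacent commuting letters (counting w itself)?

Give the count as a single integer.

10

0(m) covers ∅
1(l) covers 0:m
2(i) covers 1:l
3(m) covers 1:l
4(i) covers 2:i
5(m) covers 3:m
6(m) covers 5:m
7(j) covers 4:i, 6:m
floor of heap: 0:m
completions by unplaced set U, small U first (add the entries for U minus each lowest piece of U):
  |U|=1: {7}:1
  |U|=2: {4,7}:1  {6,7}:1
  |U|=3: {2,4,7}:1  {4,6,7}:2  {5,6,7}:1
  |U|=4: {2,4,6,7}:3  {3,5,6,7}:1  {4,5,6,7}:3
  |U|=5: {2,4,5,6,7}:6  {3,4,5,6,7}:4
  |U|=6: {2,3,4,5,6,7}:10
  start at 0(m): 10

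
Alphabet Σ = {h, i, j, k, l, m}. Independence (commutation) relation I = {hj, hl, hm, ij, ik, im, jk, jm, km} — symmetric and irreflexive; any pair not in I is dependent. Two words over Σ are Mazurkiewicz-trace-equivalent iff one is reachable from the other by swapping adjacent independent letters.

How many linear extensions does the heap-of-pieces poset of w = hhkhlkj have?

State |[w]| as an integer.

5

0(h) covers ∅
1(h) covers 0:h
2(k) covers 1:h
3(h) covers 2:k
4(l) covers 2:k
5(k) covers 3:h, 4:l
6(j) covers 4:l
floor of heap: 0:h
completions by unplaced set U, small U first (add the entries for U minus each lowest piece of U):
  |U|=1: {5}:1  {6}:1
  |U|=2: {3,5}:1  {5,6}:2
  |U|=3: {3,5,6}:3  {4,5,6}:2
  |U|=4: {3,4,5,6}:5
  |U|=5: {2,3,4,5,6}:5
  start at 0(h): 5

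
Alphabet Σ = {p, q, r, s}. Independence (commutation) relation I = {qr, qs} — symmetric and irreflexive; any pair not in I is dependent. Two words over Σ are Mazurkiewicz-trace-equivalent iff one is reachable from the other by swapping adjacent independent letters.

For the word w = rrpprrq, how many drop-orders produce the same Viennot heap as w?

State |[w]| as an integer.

3

drop 0:r onto floor
drop 1:r onto {0:r}
drop 2:p onto {1:r}
drop 3:p onto {2:p}
drop 4:r onto {3:p}
drop 5:r onto {4:r}
drop 6:q onto {3:p}
ground layer = {0:r}
drop-orders for the pieces not yet dropped (sum over which currently-grounded one goes next):
  1 to go: {5} 1  {6} 1
  2 to go: {4,5} 1  {5,6} 2
  3 to go: {4,5,6} 3
  4 to go: {3,4,5,6} 3
  5 to go: {2,3,4,5,6} 3
  if 0:r drops first: 3 orders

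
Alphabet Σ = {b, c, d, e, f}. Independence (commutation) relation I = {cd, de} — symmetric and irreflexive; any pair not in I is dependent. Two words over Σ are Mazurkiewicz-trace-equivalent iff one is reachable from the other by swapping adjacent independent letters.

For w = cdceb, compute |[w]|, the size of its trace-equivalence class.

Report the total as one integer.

4

0(c) covers ∅
1(d) covers ∅
2(c) covers 0:c
3(e) covers 2:c
4(b) covers 1:d, 3:e
floor of heap: 0:c, 1:d
completions by unplaced set U, small U first (add the entries for U minus each lowest piece of U):
  |U|=1: {4}:1
  |U|=2: {1,4}:1  {3,4}:1
  |U|=3: {1,3,4}:2  {2,3,4}:1
  start at 0(c): 3
  start at 1(d): 1
sum over floor = 4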